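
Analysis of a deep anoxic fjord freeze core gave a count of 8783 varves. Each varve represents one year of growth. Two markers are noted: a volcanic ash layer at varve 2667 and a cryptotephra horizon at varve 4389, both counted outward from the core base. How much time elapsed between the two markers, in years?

1722 yr

The two markers are separated by 4389 − 2667 = 1722 varves.
One varve per year makes the interval 1722 years.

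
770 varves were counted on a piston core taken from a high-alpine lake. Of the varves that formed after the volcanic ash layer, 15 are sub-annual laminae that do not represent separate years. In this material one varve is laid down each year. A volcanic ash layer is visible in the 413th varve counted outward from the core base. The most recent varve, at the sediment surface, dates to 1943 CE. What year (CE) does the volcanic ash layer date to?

Between varve 413 and the sediment surface there are 770 − 413 = 357 varves.
Removing the 15 false varves leaves 357 − 15 = 342 true varves beyond the volcanic ash layer.
1943 − 342 = 1601 CE.

1601 CE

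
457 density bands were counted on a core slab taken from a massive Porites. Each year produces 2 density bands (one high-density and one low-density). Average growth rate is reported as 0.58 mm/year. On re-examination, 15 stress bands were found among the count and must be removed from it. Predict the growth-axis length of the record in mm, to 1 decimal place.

True density band count = 457 − 15 = 442.
442 density bands at 2 per year is 442 / 2 = 221 years.
221 years at 0.58 mm/year gives 0.58 × 221 = 128.2 mm.

128.2 mm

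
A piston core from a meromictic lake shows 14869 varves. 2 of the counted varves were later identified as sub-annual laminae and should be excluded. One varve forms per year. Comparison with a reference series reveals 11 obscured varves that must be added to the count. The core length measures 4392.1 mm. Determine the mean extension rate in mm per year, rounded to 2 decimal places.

True varve count = 14869 − 2 + 11 = 14878.
4392.1 mm over 14878 years gives 4392.1 / 14878 ≈ 0.30 mm per year.

0.30 mm per year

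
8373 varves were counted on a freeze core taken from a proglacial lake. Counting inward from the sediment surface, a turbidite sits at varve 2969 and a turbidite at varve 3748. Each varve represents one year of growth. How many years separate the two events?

The two markers are separated by 3748 − 2969 = 779 varves.
At one varve per year, 779 years elapsed between them.

779 years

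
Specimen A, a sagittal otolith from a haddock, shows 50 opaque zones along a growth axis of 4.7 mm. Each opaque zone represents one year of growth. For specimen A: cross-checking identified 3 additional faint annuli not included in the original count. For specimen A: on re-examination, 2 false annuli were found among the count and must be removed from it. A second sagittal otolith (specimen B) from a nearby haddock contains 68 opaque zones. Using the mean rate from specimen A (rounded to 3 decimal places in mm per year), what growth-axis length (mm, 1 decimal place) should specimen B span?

Specimen A: adjusted count: 50 − 2 + 3 = 51 opaque zones.
A: Extension rate ≈ 4.7 / 51 = 0.092 mm/year.
B's length ≈ 0.092 × 68 = 6.3 mm.

6.3 mm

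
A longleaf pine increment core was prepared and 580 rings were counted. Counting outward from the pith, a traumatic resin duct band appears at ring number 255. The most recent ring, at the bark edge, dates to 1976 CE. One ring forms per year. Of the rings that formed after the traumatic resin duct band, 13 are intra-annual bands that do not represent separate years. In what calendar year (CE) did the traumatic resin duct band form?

Between ring 255 and the bark edge there are 580 − 255 = 325 rings.
325 − 13 false = 312 true rings after the traumatic resin duct band.
Counting back 312 years from 1976 CE places the traumatic resin duct band in 1976 − 312 = 1664 CE.

1664 CE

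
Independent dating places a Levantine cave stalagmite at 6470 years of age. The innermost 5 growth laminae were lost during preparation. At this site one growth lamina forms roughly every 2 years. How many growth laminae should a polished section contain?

3230 growth laminae

At 2 years per growth lamina, 6470 / 2 = 3235 growth laminae are expected.
3235 − 5 missed = 3230 growth laminae expected in the prepared section.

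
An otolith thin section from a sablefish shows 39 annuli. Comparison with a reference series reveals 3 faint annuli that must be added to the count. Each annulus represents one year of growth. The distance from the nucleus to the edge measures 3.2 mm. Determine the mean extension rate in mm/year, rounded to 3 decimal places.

True annulus count = 39 + 3 = 42.
Mean rate = 3.2 mm / 42 years ≈ 0.076 mm/year.

0.076 mm/year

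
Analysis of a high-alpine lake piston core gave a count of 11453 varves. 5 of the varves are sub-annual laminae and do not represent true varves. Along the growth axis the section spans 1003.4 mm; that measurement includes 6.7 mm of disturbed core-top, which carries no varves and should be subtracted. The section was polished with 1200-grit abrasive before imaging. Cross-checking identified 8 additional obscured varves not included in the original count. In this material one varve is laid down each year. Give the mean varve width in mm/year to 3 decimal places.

0.087 mm/year

Correcting the raw count gives 11453 − 5 + 8 = 11456 true varves.
The growth record spans 1003.4 − 6.7 = 996.7 mm.
Mean rate = 996.7 mm / 11456 years ≈ 0.087 mm/year.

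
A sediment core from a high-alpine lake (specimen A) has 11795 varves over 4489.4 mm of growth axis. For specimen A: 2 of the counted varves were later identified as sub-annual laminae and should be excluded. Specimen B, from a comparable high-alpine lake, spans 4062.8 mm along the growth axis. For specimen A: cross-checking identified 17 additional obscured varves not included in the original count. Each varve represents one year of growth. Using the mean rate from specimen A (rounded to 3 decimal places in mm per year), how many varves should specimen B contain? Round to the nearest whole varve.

10692 varves

Specimen A: after corrections the count is 11795 − 2 + 17 = 11810 varves.
A: Extension rate ≈ 4489.4 / 11810 = 0.380 mm/yr.
For B, 4062.8 / 0.380 = 10691.58 years ≈ 10692 varves.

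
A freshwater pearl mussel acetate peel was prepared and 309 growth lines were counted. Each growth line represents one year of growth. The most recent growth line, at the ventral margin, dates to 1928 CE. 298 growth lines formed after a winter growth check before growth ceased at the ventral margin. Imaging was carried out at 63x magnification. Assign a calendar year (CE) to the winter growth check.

298 growth lines post-date the winter growth check.
1928 − 298 = 1630 CE.

1630 CE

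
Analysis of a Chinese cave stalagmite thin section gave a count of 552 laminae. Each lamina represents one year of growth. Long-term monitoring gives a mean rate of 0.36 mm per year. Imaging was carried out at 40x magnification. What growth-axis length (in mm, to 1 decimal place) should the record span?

The record spans 552 years at 0.36 mm per year.
Predicted length = 0.36 mm/year × 552 years = 198.7 mm.

198.7 mm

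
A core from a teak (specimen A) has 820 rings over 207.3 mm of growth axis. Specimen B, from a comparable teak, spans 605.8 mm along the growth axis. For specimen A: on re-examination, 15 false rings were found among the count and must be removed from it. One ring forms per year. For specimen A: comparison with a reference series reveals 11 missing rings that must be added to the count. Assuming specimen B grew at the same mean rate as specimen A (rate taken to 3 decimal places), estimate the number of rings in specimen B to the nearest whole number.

2385 rings

Specimen A: after corrections the count is 820 − 15 + 11 = 816 rings.
A: Extension rate ≈ 207.3 / 816 = 0.254 mm/year.
B spans 605.8 / 0.254 = 2385.04 years ≈ 2385 rings.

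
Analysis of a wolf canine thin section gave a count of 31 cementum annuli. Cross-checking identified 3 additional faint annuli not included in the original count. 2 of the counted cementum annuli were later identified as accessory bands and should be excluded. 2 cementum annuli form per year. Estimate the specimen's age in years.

After corrections the count is 31 − 2 + 3 = 32 cementum annuli.
With 2 cementum annuli per year, 32 / 2 = 16 years.

16 yr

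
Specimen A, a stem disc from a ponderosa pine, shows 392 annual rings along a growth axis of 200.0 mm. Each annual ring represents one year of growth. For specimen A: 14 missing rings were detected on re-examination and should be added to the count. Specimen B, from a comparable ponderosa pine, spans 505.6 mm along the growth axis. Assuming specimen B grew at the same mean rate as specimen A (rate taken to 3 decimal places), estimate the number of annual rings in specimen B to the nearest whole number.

Specimen A: after corrections the count is 392 + 14 = 406 annual rings.
A: Mean rate = 200.0 mm / 406 years ≈ 0.493 mm/yr.
B spans 505.6 / 0.493 = 1025.56 years ≈ 1026 annual rings.

1026 annual rings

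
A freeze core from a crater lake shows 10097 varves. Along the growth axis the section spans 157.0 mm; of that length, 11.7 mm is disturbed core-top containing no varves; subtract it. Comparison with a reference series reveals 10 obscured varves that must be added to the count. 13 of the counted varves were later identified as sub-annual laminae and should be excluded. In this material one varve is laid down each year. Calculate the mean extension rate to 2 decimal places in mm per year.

Adjusted count: 10097 − 13 + 10 = 10094 varves.
Removing the 11.7 mm offcut leaves 157.0 − 11.7 = 145.3 mm.
145.3 mm over 10094 years gives 145.3 / 10094 ≈ 0.01 mm per year.

0.01 mm per year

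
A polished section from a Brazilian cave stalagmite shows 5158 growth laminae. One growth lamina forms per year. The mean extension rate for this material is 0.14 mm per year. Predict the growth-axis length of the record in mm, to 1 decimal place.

5158 years of growth are recorded.
5158 years at 0.14 mm/year gives 0.14 × 5158 = 722.1 mm.

722.1 mm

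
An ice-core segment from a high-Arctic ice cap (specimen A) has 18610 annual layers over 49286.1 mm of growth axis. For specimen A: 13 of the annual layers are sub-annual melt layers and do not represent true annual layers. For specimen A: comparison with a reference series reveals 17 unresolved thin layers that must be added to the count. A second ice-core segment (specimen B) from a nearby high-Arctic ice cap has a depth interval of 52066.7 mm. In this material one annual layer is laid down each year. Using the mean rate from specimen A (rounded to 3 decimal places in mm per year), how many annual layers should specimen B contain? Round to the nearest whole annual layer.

Specimen A: true annual layer count = 18610 − 13 + 17 = 18614.
A: 49286.1 mm over 18614 years gives 49286.1 / 18614 ≈ 2.648 mm/year.
Specimen B: 52066.7 mm / 2.648 mm per year = 19662.65 years ≈ 19663 annual layers.

19663 annual layers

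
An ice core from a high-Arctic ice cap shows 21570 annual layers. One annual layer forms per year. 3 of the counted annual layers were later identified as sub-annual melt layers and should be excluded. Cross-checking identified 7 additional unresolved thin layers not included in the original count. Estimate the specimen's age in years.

21574 yr

After corrections the count is 21570 − 3 + 7 = 21574 annual layers.
One annual layer per year makes the duration 21574 years.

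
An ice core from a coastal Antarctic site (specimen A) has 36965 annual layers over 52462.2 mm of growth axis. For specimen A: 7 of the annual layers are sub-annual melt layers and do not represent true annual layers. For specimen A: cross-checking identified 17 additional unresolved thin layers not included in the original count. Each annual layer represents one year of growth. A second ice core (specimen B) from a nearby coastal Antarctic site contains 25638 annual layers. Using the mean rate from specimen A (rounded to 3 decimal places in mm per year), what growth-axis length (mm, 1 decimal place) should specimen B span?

Specimen A: correcting the raw count gives 36965 − 7 + 17 = 36975 true annual layers.
A: 52462.2 mm over 36975 years gives 52462.2 / 36975 ≈ 1.419 mm/year.
For B, 1.419 mm/year × 25638 years = 36380.3 mm.

36380.3 mm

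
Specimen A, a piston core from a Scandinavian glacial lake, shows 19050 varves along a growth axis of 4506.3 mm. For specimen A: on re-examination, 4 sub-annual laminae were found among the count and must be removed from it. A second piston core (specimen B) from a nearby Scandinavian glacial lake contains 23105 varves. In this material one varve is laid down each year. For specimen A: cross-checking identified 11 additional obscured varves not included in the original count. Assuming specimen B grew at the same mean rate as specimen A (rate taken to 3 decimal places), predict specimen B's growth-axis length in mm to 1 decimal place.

Specimen A: adjusted count: 19050 − 4 + 11 = 19057 varves.
A: 4506.3 mm over 19057 years gives 4506.3 / 19057 ≈ 0.236 mm/year.
For B, 0.236 mm/year × 23105 years = 5452.8 mm.

5452.8 mm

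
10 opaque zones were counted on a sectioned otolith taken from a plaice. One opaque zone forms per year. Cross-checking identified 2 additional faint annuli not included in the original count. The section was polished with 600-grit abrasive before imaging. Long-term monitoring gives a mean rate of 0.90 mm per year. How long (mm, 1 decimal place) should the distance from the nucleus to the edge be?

Adjusted count: 10 + 2 = 12 opaque zones.
Length ≈ 0.90 × 12 = 10.8 mm.

10.8 mm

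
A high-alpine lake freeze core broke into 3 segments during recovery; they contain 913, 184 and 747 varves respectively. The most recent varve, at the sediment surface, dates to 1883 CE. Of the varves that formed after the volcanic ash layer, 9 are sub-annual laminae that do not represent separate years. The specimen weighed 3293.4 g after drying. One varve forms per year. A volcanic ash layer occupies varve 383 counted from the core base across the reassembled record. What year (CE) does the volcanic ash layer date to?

431 CE

Total varves = 913 + 184 + 747 = 1844.
1844 − 383 = 1461 varves lie beyond the volcanic ash layer toward the sediment surface.
1461 − 9 false = 1452 true varves after the volcanic ash layer.
The varve at the sediment surface is 1883 CE, so the volcanic ash layer dates to 1883 − 1452 = 431 CE.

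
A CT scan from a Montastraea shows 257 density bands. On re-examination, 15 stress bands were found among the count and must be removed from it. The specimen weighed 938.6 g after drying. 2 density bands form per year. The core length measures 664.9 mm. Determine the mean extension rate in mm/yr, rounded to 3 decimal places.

Correcting the raw count gives 257 − 15 = 242 true density bands.
Dividing by 2 density bands per year: 242 / 2 = 121 years.
Mean rate = 664.9 mm / 121 years ≈ 5.495 mm/yr.

5.495 mm/yr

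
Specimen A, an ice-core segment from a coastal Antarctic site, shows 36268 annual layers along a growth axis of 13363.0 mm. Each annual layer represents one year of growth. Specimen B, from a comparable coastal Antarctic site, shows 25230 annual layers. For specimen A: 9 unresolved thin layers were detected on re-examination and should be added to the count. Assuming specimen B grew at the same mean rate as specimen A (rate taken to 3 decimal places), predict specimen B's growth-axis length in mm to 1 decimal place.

9284.6 mm

Specimen A: after corrections the count is 36268 + 9 = 36277 annual layers.
A: Mean rate = 13363.0 mm / 36277 years ≈ 0.368 mm per year.
Length of B = 0.368 × 25230 = 9284.6 mm.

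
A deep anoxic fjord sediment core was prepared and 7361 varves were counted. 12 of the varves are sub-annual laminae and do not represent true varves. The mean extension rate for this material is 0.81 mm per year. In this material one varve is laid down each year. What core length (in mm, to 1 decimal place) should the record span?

5952.7 mm

Adjusted count: 7361 − 12 = 7349 varves.
7349 years at 0.81 mm/year gives 0.81 × 7349 = 5952.7 mm.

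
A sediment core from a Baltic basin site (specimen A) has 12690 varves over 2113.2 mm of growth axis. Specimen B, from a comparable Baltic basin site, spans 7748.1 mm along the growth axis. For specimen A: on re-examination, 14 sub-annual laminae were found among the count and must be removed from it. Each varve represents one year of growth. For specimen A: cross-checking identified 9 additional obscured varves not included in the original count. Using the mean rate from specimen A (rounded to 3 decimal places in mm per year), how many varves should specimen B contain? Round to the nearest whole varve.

Specimen A: true varve count = 12690 − 14 + 9 = 12685.
A: Mean rate = 2113.2 mm / 12685 years ≈ 0.167 mm per year.
Specimen B: 7748.1 mm / 0.167 mm per year = 46395.81 years ≈ 46396 varves.

46396 varves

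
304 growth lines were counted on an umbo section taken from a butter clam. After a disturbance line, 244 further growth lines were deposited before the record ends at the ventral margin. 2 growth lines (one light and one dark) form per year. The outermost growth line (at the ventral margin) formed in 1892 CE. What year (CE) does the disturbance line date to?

244 growth lines post-date the disturbance line.
Dividing by 2 growth lines per year: 244 / 2 = 122 years.
1892 − 122 = 1770 CE.

1770 CE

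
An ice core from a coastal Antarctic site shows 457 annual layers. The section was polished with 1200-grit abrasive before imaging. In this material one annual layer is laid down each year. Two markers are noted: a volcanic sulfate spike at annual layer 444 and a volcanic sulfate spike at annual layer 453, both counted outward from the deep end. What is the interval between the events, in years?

9 yr

Separation: 453 − 444 = 9 annual layers.
One annual layer per year makes the interval 9 years.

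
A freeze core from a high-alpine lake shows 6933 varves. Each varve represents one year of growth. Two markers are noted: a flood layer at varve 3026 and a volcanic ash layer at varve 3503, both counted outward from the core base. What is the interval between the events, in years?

The two markers are separated by 3503 − 3026 = 477 varves.
At one varve per year, 477 years elapsed between them.

477 years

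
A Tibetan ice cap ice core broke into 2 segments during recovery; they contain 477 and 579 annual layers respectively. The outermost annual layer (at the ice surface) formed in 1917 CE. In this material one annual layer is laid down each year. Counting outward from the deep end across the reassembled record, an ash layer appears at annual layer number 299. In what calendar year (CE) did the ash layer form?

Total annual layers = 477 + 579 = 1056.
1056 − 299 = 757 annual layers lie beyond the ash layer toward the ice surface.
1917 − 757 = 1160 CE.

1160 CE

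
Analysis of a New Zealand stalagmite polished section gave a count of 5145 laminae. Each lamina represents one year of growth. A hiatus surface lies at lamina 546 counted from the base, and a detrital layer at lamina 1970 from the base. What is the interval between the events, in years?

1970 − 546 = 1424 laminae lie between the two events.
At one lamina per year, 1424 years elapsed between them.

1424 yr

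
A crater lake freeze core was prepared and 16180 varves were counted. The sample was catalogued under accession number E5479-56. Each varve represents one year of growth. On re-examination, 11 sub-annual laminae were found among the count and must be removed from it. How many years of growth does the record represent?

16169 yr

True varve count = 16180 − 11 = 16169.
With a one-to-one varve periodicity this is 16169 years.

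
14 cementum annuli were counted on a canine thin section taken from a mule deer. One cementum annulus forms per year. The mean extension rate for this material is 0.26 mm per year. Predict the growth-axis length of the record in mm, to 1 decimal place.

3.6 mm

The record spans 14 years at 0.26 mm per year.
Predicted length = 0.26 mm/year × 14 years = 3.6 mm.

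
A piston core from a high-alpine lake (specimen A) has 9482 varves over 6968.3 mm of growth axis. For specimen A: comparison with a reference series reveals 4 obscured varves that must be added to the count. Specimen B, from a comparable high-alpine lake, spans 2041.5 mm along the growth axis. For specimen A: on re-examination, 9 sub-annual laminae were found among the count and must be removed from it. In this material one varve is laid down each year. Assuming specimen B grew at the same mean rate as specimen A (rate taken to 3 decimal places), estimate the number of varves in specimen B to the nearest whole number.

2778 varves

Specimen A: adjusted count: 9482 − 9 + 4 = 9477 varves.
A: Mean rate = 6968.3 mm / 9477 years ≈ 0.735 mm/year.
Specimen B: 2041.5 mm / 0.735 mm per year = 2777.55 years ≈ 2778 varves.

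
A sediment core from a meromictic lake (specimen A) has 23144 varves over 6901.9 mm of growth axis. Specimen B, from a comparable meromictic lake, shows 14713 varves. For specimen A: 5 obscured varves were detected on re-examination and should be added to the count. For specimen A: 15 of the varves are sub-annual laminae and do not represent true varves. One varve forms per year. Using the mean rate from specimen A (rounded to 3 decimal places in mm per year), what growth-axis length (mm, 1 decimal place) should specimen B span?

4384.5 mm

Specimen A: after corrections the count is 23144 − 15 + 5 = 23134 varves.
A: 6901.9 mm over 23134 years gives 6901.9 / 23134 ≈ 0.298 mm per year.
Length of B = 0.298 × 14713 = 4384.5 mm.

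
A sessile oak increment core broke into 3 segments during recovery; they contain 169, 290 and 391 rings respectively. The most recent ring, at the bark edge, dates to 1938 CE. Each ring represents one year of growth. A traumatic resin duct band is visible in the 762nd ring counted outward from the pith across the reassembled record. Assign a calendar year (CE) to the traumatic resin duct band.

Total rings = 169 + 290 + 391 = 850.
Between ring 762 and the bark edge there are 850 − 762 = 88 rings.
The ring at the bark edge is 1938 CE, so the traumatic resin duct band dates to 1938 − 88 = 1850 CE.

1850 CE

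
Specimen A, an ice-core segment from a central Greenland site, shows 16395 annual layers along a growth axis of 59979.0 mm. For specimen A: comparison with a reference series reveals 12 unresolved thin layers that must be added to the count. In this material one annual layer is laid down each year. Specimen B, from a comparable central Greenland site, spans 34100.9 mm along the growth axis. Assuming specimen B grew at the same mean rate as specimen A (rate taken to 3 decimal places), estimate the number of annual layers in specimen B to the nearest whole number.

Specimen A: true annual layer count = 16395 + 12 = 16407.
A: Extension rate ≈ 59979.0 / 16407 = 3.656 mm/yr.
B spans 34100.9 / 3.656 = 9327.38 years ≈ 9327 annual layers.

9327 annual layers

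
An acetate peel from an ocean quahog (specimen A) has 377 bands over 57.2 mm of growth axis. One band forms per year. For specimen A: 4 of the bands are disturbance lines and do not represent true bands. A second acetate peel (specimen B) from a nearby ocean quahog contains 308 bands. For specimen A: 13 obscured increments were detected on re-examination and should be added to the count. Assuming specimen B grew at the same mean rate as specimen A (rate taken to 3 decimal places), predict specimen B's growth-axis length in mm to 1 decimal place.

Specimen A: after corrections the count is 377 − 4 + 13 = 386 bands.
A: Mean rate = 57.2 mm / 386 years ≈ 0.148 mm/year.
B's length ≈ 0.148 × 308 = 45.6 mm.

45.6 mm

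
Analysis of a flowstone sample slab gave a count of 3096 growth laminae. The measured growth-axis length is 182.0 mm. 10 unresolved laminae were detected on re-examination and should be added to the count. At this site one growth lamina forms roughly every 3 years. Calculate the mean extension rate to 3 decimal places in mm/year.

0.020 mm/year

True growth lamina count = 3096 + 10 = 3106.
3106 growth laminae at 3 years each span 3106 × 3 = 9318 years.
Mean rate = 182.0 mm / 9318 years ≈ 0.020 mm/year.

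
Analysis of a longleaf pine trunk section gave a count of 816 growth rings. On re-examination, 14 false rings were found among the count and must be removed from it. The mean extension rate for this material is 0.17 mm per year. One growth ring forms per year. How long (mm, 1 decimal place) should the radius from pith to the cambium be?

Correcting the raw count gives 816 − 14 = 802 true growth rings.
Predicted length = 0.17 mm/year × 802 years = 136.3 mm.

136.3 mm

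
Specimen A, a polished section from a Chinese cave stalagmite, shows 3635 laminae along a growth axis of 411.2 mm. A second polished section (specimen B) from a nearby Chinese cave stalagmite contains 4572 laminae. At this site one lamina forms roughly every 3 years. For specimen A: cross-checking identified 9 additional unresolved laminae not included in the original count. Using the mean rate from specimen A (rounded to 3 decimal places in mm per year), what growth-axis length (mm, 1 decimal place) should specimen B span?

521.2 mm

Specimen A: adjusted count: 3635 + 9 = 3644 laminae.
Specimen A: multiplying by 3 years per lamina: 3644 × 3 = 10932 years.
A: Extension rate ≈ 411.2 / 10932 = 0.038 mm/year.
Specimen B: multiplying by 3 years per lamina: 4572 × 3 = 13716 years. Length of B = 0.038 × 13716 = 521.2 mm.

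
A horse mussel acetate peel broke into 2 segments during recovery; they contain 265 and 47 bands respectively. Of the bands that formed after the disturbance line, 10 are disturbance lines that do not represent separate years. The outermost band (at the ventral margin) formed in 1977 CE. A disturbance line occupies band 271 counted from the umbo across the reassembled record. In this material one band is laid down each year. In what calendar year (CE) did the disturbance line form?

Total bands = 265 + 47 = 312.
The disturbance line sits at band 271 from the umbo, so 312 − 271 = 41 bands formed after it.
Removing the 10 false bands leaves 41 − 10 = 31 true bands beyond the disturbance line.
Counting back 31 years from 1977 CE places the disturbance line in 1977 − 31 = 1946 CE.

1946 CE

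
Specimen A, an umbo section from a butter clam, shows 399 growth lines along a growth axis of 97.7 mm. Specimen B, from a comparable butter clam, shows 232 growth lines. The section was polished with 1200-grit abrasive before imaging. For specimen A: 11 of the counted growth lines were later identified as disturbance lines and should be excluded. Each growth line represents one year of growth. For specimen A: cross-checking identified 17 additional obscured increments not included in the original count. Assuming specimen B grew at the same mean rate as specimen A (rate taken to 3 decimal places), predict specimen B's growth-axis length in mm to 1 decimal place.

55.9 mm

Specimen A: adjusted count: 399 − 11 + 17 = 405 growth lines.
A: Extension rate ≈ 97.7 / 405 = 0.241 mm/yr.
For B, 0.241 mm/year × 232 years = 55.9 mm.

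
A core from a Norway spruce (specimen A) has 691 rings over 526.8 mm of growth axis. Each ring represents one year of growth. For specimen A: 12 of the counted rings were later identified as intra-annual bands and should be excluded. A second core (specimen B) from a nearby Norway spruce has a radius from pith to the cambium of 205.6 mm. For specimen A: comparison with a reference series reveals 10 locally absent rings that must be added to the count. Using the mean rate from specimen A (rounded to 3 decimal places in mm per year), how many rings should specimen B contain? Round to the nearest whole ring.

269 rings

Specimen A: adjusted count: 691 − 12 + 10 = 689 rings.
A: 526.8 mm over 689 years gives 526.8 / 689 ≈ 0.765 mm per year.
B spans 205.6 / 0.765 = 268.76 years ≈ 269 rings.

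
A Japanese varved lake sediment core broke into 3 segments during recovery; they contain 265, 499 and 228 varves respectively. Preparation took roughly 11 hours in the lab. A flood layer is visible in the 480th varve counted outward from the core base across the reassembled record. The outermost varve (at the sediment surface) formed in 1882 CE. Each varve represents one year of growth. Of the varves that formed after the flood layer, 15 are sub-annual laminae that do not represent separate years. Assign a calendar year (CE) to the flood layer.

Total varves = 265 + 499 + 228 = 992.
The flood layer sits at varve 480 from the core base, so 992 − 480 = 512 varves formed after it.
Excluding 15 false varves: 512 − 15 = 497.
The varve at the sediment surface is 1882 CE, so the flood layer dates to 1882 − 497 = 1385 CE.

1385 CE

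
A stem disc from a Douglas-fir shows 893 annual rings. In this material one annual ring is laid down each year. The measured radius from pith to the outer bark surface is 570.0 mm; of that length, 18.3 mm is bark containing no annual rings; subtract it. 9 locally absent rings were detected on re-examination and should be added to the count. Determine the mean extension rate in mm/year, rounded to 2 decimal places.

0.61 mm/year

True annual ring count = 893 + 9 = 902.
The growth record spans 570.0 − 18.3 = 551.7 mm.
Extension rate ≈ 551.7 / 902 = 0.61 mm/year.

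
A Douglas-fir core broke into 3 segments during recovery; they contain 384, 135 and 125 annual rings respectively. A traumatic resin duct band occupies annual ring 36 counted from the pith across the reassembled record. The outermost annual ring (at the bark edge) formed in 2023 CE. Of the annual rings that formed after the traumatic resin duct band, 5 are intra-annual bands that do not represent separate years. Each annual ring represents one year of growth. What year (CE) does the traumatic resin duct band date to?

Total annual rings = 384 + 135 + 125 = 644.
644 − 36 = 608 annual rings lie beyond the traumatic resin duct band toward the bark edge.
Excluding 5 false annual rings: 608 − 5 = 603.
The annual ring at the bark edge is 2023 CE, so the traumatic resin duct band dates to 2023 − 603 = 1420 CE.

1420 CE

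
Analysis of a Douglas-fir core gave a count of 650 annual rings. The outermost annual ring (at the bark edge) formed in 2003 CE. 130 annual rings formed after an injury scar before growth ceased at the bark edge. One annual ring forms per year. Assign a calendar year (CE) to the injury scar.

1873 CE

There are 130 annual rings younger than the injury scar.
Counting back 130 years from 2003 CE places the injury scar in 2003 − 130 = 1873 CE.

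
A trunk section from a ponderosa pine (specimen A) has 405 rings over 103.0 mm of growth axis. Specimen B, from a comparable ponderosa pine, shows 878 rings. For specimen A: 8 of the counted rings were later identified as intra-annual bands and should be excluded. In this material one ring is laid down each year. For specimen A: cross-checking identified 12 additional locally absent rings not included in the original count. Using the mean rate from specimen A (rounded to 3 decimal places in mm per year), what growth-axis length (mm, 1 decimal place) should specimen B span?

221.3 mm

Specimen A: correcting the raw count gives 405 − 8 + 12 = 409 true rings.
A: Extension rate ≈ 103.0 / 409 = 0.252 mm per year.
Length of B = 0.252 × 878 = 221.3 mm.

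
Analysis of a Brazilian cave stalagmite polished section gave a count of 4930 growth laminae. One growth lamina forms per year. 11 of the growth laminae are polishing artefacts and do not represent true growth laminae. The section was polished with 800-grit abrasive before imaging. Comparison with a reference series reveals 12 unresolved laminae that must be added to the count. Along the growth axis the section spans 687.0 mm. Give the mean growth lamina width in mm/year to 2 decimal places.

0.14 mm/year

Adjusted count: 4930 − 11 + 12 = 4931 growth laminae.
Extension rate ≈ 687.0 / 4931 = 0.14 mm/year.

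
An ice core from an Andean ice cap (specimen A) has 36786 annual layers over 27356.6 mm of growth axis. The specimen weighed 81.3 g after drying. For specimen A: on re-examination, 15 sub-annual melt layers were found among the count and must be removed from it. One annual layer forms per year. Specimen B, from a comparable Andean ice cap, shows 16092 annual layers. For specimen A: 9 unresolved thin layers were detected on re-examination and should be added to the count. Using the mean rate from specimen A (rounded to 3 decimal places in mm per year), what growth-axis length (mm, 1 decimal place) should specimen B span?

11972.4 mm

Specimen A: after corrections the count is 36786 − 15 + 9 = 36780 annual layers.
A: Extension rate ≈ 27356.6 / 36780 = 0.744 mm/yr.
B's length ≈ 0.744 × 16092 = 11972.4 mm.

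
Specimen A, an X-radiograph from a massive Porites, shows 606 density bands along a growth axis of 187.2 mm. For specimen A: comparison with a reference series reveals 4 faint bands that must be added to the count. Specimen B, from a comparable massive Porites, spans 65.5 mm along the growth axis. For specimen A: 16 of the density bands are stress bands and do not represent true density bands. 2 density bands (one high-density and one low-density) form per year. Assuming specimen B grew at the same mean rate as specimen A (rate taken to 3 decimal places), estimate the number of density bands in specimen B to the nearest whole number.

208 density bands

Specimen A: after corrections the count is 606 − 16 + 4 = 594 density bands.
Specimen A: with 2 density bands per year, 594 / 2 = 297 years.
A: Extension rate ≈ 187.2 / 297 = 0.630 mm per year.
Specimen B: 65.5 mm / 0.630 mm per year = 103.97 years; at 2 density bands per year that is 103.97 × 2 ≈ 208 density bands.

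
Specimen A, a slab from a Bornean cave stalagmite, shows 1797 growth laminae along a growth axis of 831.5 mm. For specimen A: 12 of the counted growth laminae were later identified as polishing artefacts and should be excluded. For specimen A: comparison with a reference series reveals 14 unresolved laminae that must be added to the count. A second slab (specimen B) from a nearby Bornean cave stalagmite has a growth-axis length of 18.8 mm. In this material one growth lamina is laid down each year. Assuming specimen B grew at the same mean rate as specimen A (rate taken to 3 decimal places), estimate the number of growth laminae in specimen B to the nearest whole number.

Specimen A: correcting the raw count gives 1797 − 12 + 14 = 1799 true growth laminae.
A: Extension rate ≈ 831.5 / 1799 = 0.462 mm/yr.
For B, 18.8 / 0.462 = 40.69 years ≈ 41 growth laminae.

41 growth laminae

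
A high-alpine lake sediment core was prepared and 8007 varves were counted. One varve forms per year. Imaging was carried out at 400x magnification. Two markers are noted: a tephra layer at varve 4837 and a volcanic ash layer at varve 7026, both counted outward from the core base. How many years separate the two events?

Separation: 7026 − 4837 = 2189 varves.
At one varve per year, 2189 years elapsed between them.

2189 years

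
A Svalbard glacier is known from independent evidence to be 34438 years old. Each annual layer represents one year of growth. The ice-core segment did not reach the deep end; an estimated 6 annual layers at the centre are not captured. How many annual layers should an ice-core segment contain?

One annual layer per year gives 34438 annual layers over 34438 years.
Less the 6 uncaptured annual layers: 34438 − 6 = 34432.

34432 annual layers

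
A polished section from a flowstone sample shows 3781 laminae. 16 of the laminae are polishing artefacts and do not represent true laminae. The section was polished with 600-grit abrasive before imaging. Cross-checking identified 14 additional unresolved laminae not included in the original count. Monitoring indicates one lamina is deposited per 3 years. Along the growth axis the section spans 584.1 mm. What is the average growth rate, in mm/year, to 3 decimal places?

Correcting the raw count gives 3781 − 16 + 14 = 3779 true laminae.
Multiplying by 3 years per lamina: 3779 × 3 = 11337 years.
Extension rate ≈ 584.1 / 11337 = 0.052 mm/year.

0.052 mm/year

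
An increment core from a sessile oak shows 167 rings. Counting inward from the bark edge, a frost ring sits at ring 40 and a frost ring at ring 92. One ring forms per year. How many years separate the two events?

Separation: 92 − 40 = 52 rings.
One ring per year makes the interval 52 years.

52 years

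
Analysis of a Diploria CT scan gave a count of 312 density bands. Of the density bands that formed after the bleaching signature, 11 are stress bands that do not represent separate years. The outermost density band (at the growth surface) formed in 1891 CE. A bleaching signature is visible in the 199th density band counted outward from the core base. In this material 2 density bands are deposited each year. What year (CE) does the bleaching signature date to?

The bleaching signature sits at density band 199 from the core base, so 312 − 199 = 113 density bands formed after it.
Excluding 11 false density bands: 113 − 11 = 102.
With 2 density bands per year, 102 / 2 = 51 years.
The density band at the growth surface is 1891 CE, so the bleaching signature dates to 1891 − 51 = 1840 CE.

1840 CE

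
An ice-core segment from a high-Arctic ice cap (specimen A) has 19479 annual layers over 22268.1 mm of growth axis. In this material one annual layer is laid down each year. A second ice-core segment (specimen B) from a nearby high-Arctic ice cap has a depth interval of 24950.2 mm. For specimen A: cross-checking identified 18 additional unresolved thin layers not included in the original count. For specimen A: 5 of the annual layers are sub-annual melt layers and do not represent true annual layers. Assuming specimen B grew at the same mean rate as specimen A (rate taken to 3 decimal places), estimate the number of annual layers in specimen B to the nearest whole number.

21848 annual layers

Specimen A: adjusted count: 19479 − 5 + 18 = 19492 annual layers.
A: 22268.1 mm over 19492 years gives 22268.1 / 19492 ≈ 1.142 mm/yr.
Specimen B: 24950.2 mm / 1.142 mm per year = 21847.81 years ≈ 21848 annual layers.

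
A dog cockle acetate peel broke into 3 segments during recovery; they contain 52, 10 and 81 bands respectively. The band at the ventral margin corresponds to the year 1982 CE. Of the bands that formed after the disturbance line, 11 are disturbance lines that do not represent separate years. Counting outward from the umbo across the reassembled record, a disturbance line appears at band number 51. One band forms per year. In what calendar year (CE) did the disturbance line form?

1901 CE

Total bands = 52 + 10 + 81 = 143.
143 − 51 = 92 bands lie beyond the disturbance line toward the ventral margin.
Removing the 11 false bands leaves 92 − 11 = 81 true bands beyond the disturbance line.
Counting back 81 years from 1982 CE places the disturbance line in 1982 − 81 = 1901 CE.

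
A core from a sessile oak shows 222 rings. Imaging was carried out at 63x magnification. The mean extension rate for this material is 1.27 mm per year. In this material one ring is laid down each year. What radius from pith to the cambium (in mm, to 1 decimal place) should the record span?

The record spans 222 years at 1.27 mm per year.
222 years at 1.27 mm/year gives 1.27 × 222 = 281.9 mm.

281.9 mm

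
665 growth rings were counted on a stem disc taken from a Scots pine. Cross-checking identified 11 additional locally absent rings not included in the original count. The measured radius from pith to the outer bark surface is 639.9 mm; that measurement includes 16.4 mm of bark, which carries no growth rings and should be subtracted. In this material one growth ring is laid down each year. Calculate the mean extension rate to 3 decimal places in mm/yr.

True growth ring count = 665 + 11 = 676.
Removing the 16.4 mm offcut leaves 639.9 − 16.4 = 623.5 mm.
623.5 mm over 676 years gives 623.5 / 676 ≈ 0.922 mm/yr.

0.922 mm/yr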